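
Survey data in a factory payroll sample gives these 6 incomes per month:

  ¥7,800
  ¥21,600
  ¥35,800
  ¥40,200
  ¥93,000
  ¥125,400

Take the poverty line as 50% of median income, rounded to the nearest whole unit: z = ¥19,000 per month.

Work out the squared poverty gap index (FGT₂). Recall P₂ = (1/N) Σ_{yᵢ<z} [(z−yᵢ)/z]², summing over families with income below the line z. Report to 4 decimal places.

Below z: ¥7,800 (q = 1 of N = 6).
Relative gaps: (19000−7800)/19000 = 0.5895.
Squared: 0.3475.
Sum = 0.347479; P₂ = 0.347479 / 6 = 0.0579.

0.0579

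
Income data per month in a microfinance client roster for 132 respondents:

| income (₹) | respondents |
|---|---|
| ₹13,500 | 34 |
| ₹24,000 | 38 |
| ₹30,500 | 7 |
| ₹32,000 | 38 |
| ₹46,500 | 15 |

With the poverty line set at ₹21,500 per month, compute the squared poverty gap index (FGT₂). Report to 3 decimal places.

0.036

Poor units: 34×₹13,500 (q = 34 of N = 132).
Shortfall ratios: (21500−13500)/21500 = 0.3721 (×34).
Squared: 0.1385 (×34).
Sum = 4.707409; P₂ = 4.707409 / 132 = 0.036.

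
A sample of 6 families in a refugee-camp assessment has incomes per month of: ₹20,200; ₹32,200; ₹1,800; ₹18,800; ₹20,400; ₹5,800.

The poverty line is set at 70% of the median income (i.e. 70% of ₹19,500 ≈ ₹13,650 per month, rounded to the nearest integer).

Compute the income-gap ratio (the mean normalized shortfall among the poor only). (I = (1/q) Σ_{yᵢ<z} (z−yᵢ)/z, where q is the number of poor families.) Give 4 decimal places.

Poor units: ₹1,800, ₹5,800 (q = 2 of N = 6).
Shortfall ratios (z−y)/z: 0.8681, 0.5751; sum = 1.443223.
The income-gap ratio divides by q (the poor only): 1.443223 / 2 = 0.7216.

0.7216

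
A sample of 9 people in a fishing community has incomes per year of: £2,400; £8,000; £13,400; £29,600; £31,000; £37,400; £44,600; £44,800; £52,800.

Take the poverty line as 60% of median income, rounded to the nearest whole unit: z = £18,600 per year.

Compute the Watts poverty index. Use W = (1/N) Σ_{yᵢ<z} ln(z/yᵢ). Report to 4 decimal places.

0.3577

Below z: £2,400, £8,000, £13,400 (q = 3 of N = 9).
ln(z/y) terms: ln(18600/2400) = 2.0477; ln(18600/8000) = 0.8437; ln(18600/13400) = 0.3279.
W = 3.219320 / 9 = 0.3577.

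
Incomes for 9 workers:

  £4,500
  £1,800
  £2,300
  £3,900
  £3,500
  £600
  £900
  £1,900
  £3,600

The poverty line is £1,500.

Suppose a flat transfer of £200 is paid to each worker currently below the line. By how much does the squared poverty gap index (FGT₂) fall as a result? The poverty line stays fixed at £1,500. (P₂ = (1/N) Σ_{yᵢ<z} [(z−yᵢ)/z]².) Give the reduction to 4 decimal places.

Before: below the line — £600, £900; squared poverty gap index (FGT₂) = 0.057778.
After the £200 transfer: below the line — £800, £1,100; squared poverty gap index (FGT₂) = 0.032099.
Reduction = 0.057778 − 0.032099 = 0.0257.

0.0257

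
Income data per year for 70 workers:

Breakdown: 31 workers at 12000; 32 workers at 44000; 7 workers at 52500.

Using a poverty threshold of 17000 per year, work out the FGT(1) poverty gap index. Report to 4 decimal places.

0.1303

Below the line: 31×12000 (q = 31 of N = 70).
Relative gaps: (17000−12000)/17000 = 0.2941 (×31).
Sum of shortfalls = 9.117647; P₁ averages over all N: 9.117647 / 70 = 0.1303.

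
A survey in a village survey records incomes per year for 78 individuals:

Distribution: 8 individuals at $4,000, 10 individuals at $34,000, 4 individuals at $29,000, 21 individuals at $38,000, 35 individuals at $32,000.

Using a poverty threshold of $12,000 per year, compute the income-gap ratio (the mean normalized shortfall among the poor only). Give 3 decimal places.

Below the line: 8×$4,000 (q = 8 of N = 78).
Relative gaps: 0.6667 (×8); sum = 5.333333.
The income-gap ratio divides by q (the poor only): 5.333333 / 8 = 0.667.

0.667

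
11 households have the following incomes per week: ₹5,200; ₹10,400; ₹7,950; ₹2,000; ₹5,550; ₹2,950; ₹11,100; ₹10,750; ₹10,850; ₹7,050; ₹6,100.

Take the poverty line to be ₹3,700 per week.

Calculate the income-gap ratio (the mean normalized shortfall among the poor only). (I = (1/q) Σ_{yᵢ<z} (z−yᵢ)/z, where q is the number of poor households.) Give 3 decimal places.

Below z: ₹2,000, ₹2,950 (q = 2 of N = 11).
Shortfall ratios (z−y)/z: 0.4595, 0.2027; sum = 0.662162.
I averages over the q = 2 poor units only: 0.662162 / 2 = 0.331.

0.331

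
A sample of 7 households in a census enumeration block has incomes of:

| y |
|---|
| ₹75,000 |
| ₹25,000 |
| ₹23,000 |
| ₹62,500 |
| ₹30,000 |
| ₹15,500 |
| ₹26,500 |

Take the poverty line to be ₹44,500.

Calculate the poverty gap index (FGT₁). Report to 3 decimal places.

Incomes under z: ₹15,500, ₹23,000, ₹25,000, ₹26,500, ₹30,000 (q = 5 of N = 7).
Normalized shortfalls: (44500−15500)/44500 = 0.6517; (44500−23000)/44500 = 0.4831; (44500−25000)/44500 = 0.4382; (44500−26500)/44500 = 0.4045; (44500−30000)/44500 = 0.3258.
Σ = 2.303371. Dividing by the full population N = 7 gives P₁ = 0.329.

0.329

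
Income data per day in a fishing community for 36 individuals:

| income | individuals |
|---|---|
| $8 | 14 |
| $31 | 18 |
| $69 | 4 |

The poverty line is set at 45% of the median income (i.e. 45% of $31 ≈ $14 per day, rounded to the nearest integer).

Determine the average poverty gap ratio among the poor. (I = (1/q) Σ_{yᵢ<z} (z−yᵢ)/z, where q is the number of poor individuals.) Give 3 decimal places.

Poor units: 14×$8 (q = 14 of N = 36).
Shortfall ratios (z−y)/z: 0.4286 (×14); sum = 6.000000.
I averages over the q = 14 poor units only: 6.000000 / 14 = 0.429.

0.429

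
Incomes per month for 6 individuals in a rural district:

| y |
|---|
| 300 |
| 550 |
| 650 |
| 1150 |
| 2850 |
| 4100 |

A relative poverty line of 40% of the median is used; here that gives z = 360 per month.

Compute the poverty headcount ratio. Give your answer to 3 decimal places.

1 of the 6 individuals have income below 360.
H = 1/6 = 0.167.

0.167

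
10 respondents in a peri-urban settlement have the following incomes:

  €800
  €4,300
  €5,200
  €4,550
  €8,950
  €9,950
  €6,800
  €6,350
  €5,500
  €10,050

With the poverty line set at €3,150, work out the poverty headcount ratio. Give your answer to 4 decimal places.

0.1000

1 of the 10 respondents have income below €3,150.
H = 1/10 = 0.1000.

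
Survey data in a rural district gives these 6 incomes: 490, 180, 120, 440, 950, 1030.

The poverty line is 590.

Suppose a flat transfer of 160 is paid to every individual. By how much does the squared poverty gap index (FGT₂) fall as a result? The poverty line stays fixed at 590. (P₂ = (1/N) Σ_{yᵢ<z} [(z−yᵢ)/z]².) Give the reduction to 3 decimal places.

0.126

Before: below the line — 120, 180, 440, 490; squared poverty gap index (FGT₂) = 0.20181.
After the 160 transfer: below the line — 280, 340; squared poverty gap index (FGT₂) = 0.07594.
Reduction = 0.20181 − 0.07594 = 0.126.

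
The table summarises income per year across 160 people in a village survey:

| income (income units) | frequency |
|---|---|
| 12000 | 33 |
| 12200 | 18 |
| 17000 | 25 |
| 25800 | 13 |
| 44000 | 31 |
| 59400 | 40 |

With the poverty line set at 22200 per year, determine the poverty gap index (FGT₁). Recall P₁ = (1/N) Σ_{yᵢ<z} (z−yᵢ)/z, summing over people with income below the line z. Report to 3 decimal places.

Below z: 33×12000, 18×12200, 25×17000 (q = 76 of N = 160).
Normalized shortfalls: (22200−12000)/22200 = 0.4595 (×33); (22200−12200)/22200 = 0.4505 (×18); (22200−17000)/22200 = 0.2342 (×25).
Σ = 29.126126. Dividing by the full population N = 160 gives P₁ = 0.182.

0.182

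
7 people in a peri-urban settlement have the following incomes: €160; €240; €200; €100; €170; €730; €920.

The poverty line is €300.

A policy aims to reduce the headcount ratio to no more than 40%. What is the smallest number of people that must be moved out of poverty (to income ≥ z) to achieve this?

Currently q = 5 of N = 7 are below the line (H = 0.714).
A headcount ratio of at most 40% allows at most ⌊0.40 × 7⌋ = 2 poor people.
So at least 5 − 2 = 3 must be lifted.

3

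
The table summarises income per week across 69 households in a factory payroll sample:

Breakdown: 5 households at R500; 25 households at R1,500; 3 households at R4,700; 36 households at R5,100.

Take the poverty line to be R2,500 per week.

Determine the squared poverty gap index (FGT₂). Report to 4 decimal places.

0.1043

Below the line: 5×R500, 25×R1,500 (q = 30 of N = 69).
Relative gaps: (2500−500)/2500 = 0.8000 (×5); (2500−1500)/2500 = 0.4000 (×25).
Squared: 0.6400 (×5); 0.1600 (×25).
Sum = 7.200000; P₂ = 7.200000 / 69 = 0.1043.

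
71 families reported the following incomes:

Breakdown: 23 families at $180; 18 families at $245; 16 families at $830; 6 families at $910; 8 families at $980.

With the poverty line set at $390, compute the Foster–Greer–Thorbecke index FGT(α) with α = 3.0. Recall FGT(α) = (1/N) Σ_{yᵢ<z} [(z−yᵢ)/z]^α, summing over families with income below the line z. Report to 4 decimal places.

Incomes under z: 23×$180, 18×$245 (q = 41 of N = 71).
Relative gaps: (390−180)/390 = 0.5385 (×23); (390−245)/390 = 0.3718 (×18).
Raised to α = 3.0: 0.15612 (×23); 0.05139 (×18).
Sum = 4.515893; FGT(3.0) = 4.515893 / 71 = 0.0636.

0.0636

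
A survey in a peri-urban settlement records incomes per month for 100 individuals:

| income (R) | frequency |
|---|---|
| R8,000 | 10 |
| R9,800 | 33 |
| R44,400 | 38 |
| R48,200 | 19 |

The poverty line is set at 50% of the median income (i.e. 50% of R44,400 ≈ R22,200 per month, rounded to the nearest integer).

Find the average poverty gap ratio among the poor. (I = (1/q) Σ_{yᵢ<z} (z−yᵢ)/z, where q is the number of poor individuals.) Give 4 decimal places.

Poor units: 10×R8,000, 33×R9,800 (q = 43 of N = 100).
Shortfall ratios (z−y)/z: 0.6396 (×10), 0.5586 (×33); sum = 24.828829.
I averages over the q = 43 poor units only: 24.828829 / 43 = 0.5774.

0.5774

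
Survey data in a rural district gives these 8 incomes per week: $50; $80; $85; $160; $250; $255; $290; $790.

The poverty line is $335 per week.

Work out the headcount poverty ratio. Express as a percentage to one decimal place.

7 of the 8 households have income below $335.
H = 7/8 = 87.5%.

87.5%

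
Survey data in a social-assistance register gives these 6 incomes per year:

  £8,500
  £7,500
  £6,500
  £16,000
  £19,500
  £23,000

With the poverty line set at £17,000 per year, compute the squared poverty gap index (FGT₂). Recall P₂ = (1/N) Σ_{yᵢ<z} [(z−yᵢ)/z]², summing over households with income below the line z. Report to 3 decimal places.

0.158

Poor units: £6,500, £7,500, £8,500, £16,000 (q = 4 of N = 6).
Normalized shortfalls: (17000−6500)/17000 = 0.6176; (17000−7500)/17000 = 0.5588; (17000−8500)/17000 = 0.5000; (17000−16000)/17000 = 0.0588.
Squared: 0.3815; 0.3123; 0.2500; 0.0035.
Sum = 0.947232; P₂ = 0.947232 / 6 = 0.158.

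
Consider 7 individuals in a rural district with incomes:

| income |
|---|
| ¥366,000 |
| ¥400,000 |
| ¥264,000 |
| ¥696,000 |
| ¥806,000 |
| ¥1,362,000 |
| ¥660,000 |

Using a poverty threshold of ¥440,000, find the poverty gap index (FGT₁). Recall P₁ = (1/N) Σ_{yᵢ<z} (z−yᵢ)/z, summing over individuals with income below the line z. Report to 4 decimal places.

0.0942

Incomes under z: ¥264,000, ¥366,000, ¥400,000 (q = 3 of N = 7).
Relative gaps: (440000−264000)/440000 = 0.4000; (440000−366000)/440000 = 0.1682; (440000−400000)/440000 = 0.0909.
Σ = 0.659091. Dividing by the full population N = 7 gives P₁ = 0.0942.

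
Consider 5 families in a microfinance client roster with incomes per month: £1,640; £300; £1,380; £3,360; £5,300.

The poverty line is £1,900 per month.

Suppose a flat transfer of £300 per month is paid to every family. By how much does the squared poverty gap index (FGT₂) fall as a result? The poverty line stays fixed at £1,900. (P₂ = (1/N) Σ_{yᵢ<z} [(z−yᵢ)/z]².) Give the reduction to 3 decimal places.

0.064

Before: below the line — £300, £1,380, £1,640; squared poverty gap index (FGT₂) = 0.16055.
After the £300 transfer: below the line — £600, £1,680; squared poverty gap index (FGT₂) = 0.09631.
Reduction = 0.16055 − 0.09631 = 0.064.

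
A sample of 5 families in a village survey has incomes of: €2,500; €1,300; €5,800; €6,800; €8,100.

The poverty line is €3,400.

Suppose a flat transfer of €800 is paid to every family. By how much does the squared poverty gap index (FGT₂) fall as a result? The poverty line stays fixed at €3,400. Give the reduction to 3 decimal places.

Before: below the line — €1,300, €2,500; squared poverty gap index (FGT₂) = 0.09031.
After the €800 transfer: below the line — €2,100, €3,300; squared poverty gap index (FGT₂) = 0.02941.
Reduction = 0.09031 − 0.02941 = 0.061.

0.061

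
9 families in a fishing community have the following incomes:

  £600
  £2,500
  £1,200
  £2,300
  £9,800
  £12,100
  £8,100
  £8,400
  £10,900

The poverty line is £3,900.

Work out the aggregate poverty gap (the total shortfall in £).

£9,000

Incomes under z: £600, £1,200, £2,300, £2,500 (q = 4 of N = 9).
Individual gaps: 3900−600 = 3300; 3900−1200 = 2700; 3900−2300 = 1600; 3900−2500 = 1400.
Aggregate gap = £9,000.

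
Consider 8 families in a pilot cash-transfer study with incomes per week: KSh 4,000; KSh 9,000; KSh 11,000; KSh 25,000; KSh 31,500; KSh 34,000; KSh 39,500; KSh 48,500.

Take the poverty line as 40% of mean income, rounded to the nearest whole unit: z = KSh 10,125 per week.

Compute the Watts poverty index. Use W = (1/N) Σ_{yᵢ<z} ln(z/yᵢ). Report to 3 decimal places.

Below the line: KSh 4,000, KSh 9,000 (q = 2 of N = 8).
Log shortfalls: ln(10125/4000) = 0.9287; ln(10125/9000) = 0.1178.
W = 1.046496 / 8 = 0.131.

0.131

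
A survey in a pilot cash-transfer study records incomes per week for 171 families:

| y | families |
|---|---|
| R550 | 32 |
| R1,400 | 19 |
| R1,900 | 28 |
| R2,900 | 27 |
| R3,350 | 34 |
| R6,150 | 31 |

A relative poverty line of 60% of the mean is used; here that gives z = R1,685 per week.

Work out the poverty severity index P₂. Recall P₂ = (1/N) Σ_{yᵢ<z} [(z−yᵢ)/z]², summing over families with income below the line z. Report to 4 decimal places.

0.0881

Incomes under z: 32×R550, 19×R1,400 (q = 51 of N = 171).
Relative gaps: (1685−550)/1685 = 0.6736 (×32); (1685−1400)/1685 = 0.1691 (×19).
Squared: 0.4537 (×32); 0.0286 (×19).
Sum = 15.062728; P₂ = 15.062728 / 171 = 0.0881.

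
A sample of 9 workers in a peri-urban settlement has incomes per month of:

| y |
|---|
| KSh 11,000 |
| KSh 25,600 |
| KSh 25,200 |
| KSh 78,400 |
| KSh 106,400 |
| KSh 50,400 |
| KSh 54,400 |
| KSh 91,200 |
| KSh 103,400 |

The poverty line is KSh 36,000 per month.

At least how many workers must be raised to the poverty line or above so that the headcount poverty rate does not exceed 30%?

Currently q = 3 of N = 9 are below the line (H = 0.333).
A headcount ratio of at most 30% allows at most ⌊0.30 × 9⌋ = 2 poor workers.
So at least 3 − 2 = 1 must be lifted.

1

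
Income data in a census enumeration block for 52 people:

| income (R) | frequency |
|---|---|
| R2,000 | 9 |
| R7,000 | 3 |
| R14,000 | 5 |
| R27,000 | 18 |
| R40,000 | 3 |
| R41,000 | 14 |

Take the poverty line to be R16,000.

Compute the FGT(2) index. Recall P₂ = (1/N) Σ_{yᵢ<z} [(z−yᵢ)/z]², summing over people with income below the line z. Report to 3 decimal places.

0.152

Incomes under z: 9×R2,000, 3×R7,000, 5×R14,000 (q = 17 of N = 52).
Gap ratios (z−y)/z: (16000−2000)/16000 = 0.8750 (×9); (16000−7000)/16000 = 0.5625 (×3); (16000−14000)/16000 = 0.1250 (×5).
Squared: 0.7656 (×9); 0.3164 (×3); 0.0156 (×5).
Sum = 7.917969; P₂ = 7.917969 / 52 = 0.152.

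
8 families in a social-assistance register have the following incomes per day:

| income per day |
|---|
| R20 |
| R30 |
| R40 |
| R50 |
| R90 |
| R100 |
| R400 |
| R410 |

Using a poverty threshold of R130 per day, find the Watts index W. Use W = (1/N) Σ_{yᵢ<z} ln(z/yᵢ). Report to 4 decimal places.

0.7628

Incomes under z: R20, R30, R40, R50, R90, R100 (q = 6 of N = 8).
Log shortfalls: ln(130/20) = 1.8718; ln(130/30) = 1.4663; ln(130/40) = 1.1787; ln(130/50) = 0.9555; ln(130/90) = 0.3677; ln(130/100) = 0.2624.
W = 6.102395 / 8 = 0.7628.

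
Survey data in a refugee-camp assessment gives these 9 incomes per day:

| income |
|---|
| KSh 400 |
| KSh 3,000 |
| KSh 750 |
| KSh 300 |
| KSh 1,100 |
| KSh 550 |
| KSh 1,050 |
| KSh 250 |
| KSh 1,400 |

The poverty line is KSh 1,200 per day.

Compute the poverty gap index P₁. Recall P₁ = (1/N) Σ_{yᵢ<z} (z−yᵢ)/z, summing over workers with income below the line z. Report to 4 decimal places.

0.3704

Incomes under z: KSh 250, KSh 300, KSh 400, KSh 550, KSh 750, KSh 1,050, KSh 1,100 (q = 7 of N = 9).
Normalized shortfalls: (1200−250)/1200 = 0.7917; (1200−300)/1200 = 0.7500; (1200−400)/1200 = 0.6667; (1200−550)/1200 = 0.5417; (1200−750)/1200 = 0.3750; (1200−1050)/1200 = 0.1250; (1200−1100)/1200 = 0.0833.
Σ = 3.333333. Dividing by the full population N = 9 gives P₁ = 0.3704.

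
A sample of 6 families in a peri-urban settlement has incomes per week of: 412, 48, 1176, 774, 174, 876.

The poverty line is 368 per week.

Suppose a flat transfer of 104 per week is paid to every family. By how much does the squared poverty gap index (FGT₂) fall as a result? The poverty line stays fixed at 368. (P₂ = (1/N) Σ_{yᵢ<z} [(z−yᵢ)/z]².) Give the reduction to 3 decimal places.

Before: below the line — 48, 174; squared poverty gap index (FGT₂) = 0.17234.
After the 104 transfer: below the line — 152, 278; squared poverty gap index (FGT₂) = 0.06739.
Reduction = 0.17234 − 0.06739 = 0.105.

0.105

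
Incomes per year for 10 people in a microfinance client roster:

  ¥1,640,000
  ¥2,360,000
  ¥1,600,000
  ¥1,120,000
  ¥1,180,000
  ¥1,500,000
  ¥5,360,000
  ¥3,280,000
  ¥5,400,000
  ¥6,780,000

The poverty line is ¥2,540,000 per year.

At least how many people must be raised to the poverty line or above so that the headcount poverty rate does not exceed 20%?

4

6 of the 10 people are poor, so H = 6/10 = 0.600.
A headcount ratio of at most 20% allows at most ⌊0.20 × 10⌋ = 2 poor people.
So at least 6 − 2 = 4 must be lifted.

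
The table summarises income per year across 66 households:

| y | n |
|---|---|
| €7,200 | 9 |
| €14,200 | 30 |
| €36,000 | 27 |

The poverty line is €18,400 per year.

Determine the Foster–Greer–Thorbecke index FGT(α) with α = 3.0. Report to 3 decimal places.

Below the line: 9×€7,200, 30×€14,200 (q = 39 of N = 66).
Relative gaps: (18400−7200)/18400 = 0.6087 (×9); (18400−14200)/18400 = 0.2283 (×30).
Raised to α = 3.0: 0.22553 (×9); 0.01189 (×30).
Sum = 2.386545; FGT(3.0) = 2.386545 / 66 = 0.036.

0.036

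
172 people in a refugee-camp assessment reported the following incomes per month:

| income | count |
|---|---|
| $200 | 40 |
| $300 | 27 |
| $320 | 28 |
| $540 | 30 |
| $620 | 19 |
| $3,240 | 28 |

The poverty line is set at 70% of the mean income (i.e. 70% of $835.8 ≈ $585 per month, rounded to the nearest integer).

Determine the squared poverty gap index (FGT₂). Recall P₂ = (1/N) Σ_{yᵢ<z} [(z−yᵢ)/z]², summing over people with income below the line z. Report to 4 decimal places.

Incomes under z: 40×$200, 27×$300, 28×$320, 30×$540 (q = 125 of N = 172).
Gap ratios (z−y)/z: (585−200)/585 = 0.6581 (×40); (585−300)/585 = 0.4872 (×27); (585−320)/585 = 0.4530 (×28); (585−540)/585 = 0.0769 (×30).
Squared: 0.4331 (×40); 0.2373 (×27); 0.2052 (×28); 0.0059 (×30).
Sum = 29.656293; P₂ = 29.656293 / 172 = 0.1724.

0.1724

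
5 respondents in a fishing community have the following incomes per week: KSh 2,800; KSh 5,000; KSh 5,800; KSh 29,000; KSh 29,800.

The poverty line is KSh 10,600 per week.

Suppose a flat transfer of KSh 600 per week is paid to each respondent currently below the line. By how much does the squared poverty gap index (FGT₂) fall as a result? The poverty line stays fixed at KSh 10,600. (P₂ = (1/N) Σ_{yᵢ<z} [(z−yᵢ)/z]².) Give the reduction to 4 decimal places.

0.0370

Before: below the line — KSh 2,800, KSh 5,000, KSh 5,800; squared poverty gap index (FGT₂) = 0.205126.
After the KSh 600 transfer: below the line — KSh 3,400, KSh 5,600, KSh 6,400; squared poverty gap index (FGT₂) = 0.168174.
Reduction = 0.205126 − 0.168174 = 0.0370.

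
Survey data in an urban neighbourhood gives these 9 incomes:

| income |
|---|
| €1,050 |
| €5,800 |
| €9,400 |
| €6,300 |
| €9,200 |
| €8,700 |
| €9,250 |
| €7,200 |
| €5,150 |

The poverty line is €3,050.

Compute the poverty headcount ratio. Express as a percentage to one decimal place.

11.1%

1 of the 9 people have income below €3,050.
H = 1/9 = 11.1%.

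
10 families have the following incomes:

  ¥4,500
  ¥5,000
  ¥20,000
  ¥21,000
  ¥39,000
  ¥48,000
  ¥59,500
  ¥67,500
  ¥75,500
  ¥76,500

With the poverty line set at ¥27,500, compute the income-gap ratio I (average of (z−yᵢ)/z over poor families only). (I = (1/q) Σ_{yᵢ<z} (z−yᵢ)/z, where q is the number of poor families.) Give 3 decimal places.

Below the line: ¥4,500, ¥5,000, ¥20,000, ¥21,000 (q = 4 of N = 10).
Shortfall ratios (z−y)/z: 0.8364, 0.8182, 0.2727, 0.2364; sum = 2.163636.
I averages over the q = 4 poor units only: 2.163636 / 4 = 0.541.

0.541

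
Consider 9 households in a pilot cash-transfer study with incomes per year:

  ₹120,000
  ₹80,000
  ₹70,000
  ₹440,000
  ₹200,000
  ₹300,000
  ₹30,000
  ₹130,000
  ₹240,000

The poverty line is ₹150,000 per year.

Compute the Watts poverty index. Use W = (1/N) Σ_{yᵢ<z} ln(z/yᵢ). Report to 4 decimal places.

0.3740

Incomes under z: ₹30,000, ₹70,000, ₹80,000, ₹120,000, ₹130,000 (q = 5 of N = 9).
Log shortfalls: ln(150000/30000) = 1.6094; ln(150000/70000) = 0.7621; ln(150000/80000) = 0.6286; ln(150000/120000) = 0.2231; ln(150000/130000) = 0.1431.
W = 3.366431 / 9 = 0.3740.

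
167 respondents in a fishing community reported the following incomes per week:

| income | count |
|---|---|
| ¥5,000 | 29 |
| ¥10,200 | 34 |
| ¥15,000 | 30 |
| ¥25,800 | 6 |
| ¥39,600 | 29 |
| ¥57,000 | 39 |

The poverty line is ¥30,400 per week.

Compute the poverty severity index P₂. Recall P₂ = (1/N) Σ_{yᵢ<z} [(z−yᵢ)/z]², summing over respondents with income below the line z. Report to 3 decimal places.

0.258

Poor units: 29×¥5,000, 34×¥10,200, 30×¥15,000, 6×¥25,800 (q = 99 of N = 167).
Relative gaps: (30400−5000)/30400 = 0.8355 (×29); (30400−10200)/30400 = 0.6645 (×34); (30400−15000)/30400 = 0.5066 (×30); (30400−25800)/30400 = 0.1513 (×6).
Squared: 0.6981 (×29); 0.4415 (×34); 0.2566 (×30); 0.0229 (×6).
Sum = 43.092928; P₂ = 43.092928 / 167 = 0.258.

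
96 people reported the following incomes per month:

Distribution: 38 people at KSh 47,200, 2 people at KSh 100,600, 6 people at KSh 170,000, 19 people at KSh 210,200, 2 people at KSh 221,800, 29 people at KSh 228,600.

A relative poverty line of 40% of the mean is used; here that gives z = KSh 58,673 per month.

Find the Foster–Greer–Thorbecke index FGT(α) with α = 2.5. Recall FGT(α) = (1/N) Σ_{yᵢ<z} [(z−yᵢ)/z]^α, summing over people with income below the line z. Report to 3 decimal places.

Poor units: 38×KSh 47,200 (q = 38 of N = 96).
Shortfall ratios: (58673−47200)/58673 = 0.1955 (×38).
Raised to α = 2.5: 0.01691 (×38).
Sum = 0.642511; FGT(2.5) = 0.642511 / 96 = 0.007.

0.007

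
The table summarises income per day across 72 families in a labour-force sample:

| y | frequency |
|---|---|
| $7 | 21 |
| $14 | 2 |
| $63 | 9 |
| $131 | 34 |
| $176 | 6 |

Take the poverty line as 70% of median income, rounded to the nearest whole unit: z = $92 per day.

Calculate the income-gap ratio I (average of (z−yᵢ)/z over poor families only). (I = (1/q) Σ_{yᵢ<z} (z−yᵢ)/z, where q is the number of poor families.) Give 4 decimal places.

Incomes under z: 21×$7, 2×$14, 9×$63 (q = 32 of N = 72).
Shortfall ratios (z−y)/z: 0.9239 (×21), 0.8478 (×2), 0.3152 (×9); sum = 23.934783.
I averages over the q = 32 poor units only: 23.934783 / 32 = 0.7480.

0.7480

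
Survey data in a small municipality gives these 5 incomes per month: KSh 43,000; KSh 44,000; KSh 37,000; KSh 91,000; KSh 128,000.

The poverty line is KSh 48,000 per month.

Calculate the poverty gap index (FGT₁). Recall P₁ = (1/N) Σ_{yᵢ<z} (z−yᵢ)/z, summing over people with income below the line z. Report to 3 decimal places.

0.083

Below the line: KSh 37,000, KSh 43,000, KSh 44,000 (q = 3 of N = 5).
Relative gaps: (48000−37000)/48000 = 0.2292; (48000−43000)/48000 = 0.1042; (48000−44000)/48000 = 0.0833.
Sum of shortfalls = 0.416667; P₁ averages over all N: 0.416667 / 5 = 0.083.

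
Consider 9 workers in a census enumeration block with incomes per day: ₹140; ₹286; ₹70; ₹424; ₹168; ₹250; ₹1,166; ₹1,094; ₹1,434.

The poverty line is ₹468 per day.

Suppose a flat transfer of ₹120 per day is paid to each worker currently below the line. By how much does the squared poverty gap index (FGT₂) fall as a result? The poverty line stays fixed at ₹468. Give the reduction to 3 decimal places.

0.138

Before: below the line — ₹70, ₹140, ₹168, ₹250, ₹286, ₹424; squared poverty gap index (FGT₂) = 0.22249.
After the ₹120 transfer: below the line — ₹190, ₹260, ₹288, ₹370, ₹406; squared poverty gap index (FGT₂) = 0.08441.
Reduction = 0.22249 − 0.08441 = 0.138.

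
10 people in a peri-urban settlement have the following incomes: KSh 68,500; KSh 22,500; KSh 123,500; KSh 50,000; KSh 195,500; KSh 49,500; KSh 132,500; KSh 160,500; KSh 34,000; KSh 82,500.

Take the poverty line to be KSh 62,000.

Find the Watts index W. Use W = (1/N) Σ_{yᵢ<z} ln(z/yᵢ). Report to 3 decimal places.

Poor units: KSh 22,500, KSh 34,000, KSh 49,500, KSh 50,000 (q = 4 of N = 10).
ln(z/y) terms: ln(62000/22500) = 1.0136; ln(62000/34000) = 0.6008; ln(62000/49500) = 0.2252; ln(62000/50000) = 0.2151.
W = 2.054666 / 10 = 0.205.

0.205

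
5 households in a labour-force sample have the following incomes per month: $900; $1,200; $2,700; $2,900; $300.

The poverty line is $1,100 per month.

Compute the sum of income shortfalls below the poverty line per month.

$1,000

Incomes under z: $300, $900 (q = 2 of N = 5).
Individual gaps: 1100−300 = 800; 1100−900 = 200.
Aggregate gap = $1,000.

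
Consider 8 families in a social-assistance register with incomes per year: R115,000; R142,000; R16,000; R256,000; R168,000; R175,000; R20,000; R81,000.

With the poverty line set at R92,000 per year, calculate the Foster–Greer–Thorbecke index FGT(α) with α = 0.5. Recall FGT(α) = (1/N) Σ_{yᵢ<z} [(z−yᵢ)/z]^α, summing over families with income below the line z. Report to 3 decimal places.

0.267

Below z: R16,000, R20,000, R81,000 (q = 3 of N = 8).
Gap ratios (z−y)/z: (92000−16000)/92000 = 0.8261; (92000−20000)/92000 = 0.7826; (92000−81000)/92000 = 0.1196.
Raised to α = 0.5: 0.90889; 0.88465; 0.34578.
Sum = 2.139327; FGT(0.5) = 2.139327 / 8 = 0.267.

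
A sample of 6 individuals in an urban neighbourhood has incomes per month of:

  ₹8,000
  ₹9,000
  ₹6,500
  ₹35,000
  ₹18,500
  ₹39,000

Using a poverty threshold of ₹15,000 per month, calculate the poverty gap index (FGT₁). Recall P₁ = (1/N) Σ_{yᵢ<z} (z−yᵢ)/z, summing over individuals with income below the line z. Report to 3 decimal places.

Incomes under z: ₹6,500, ₹8,000, ₹9,000 (q = 3 of N = 6).
Shortfall ratios: (15000−6500)/15000 = 0.5667; (15000−8000)/15000 = 0.4667; (15000−9000)/15000 = 0.4000.
Σ = 1.433333. Dividing by the full population N = 6 gives P₁ = 0.239.

0.239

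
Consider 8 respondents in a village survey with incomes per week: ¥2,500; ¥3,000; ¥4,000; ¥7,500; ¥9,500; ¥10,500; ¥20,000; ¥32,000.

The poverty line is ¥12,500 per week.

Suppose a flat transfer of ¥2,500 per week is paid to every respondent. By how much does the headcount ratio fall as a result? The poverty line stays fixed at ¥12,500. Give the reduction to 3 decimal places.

0.125

Before: below the line — ¥2,500, ¥3,000, ¥4,000, ¥7,500, ¥9,500, ¥10,500; headcount ratio = 0.75000.
After the ¥2,500 transfer: below the line — ¥5,000, ¥5,500, ¥6,500, ¥10,000, ¥12,000; headcount ratio = 0.62500.
Reduction = 0.75000 − 0.62500 = 0.125.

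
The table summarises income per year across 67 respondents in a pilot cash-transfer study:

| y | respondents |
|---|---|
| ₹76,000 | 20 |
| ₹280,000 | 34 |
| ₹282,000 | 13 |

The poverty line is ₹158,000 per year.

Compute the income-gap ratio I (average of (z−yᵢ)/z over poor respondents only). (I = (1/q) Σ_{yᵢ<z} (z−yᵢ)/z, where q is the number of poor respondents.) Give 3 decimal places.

0.519

Poor units: 20×₹76,000 (q = 20 of N = 67).
Relative gaps: 0.5190 (×20); sum = 10.379747.
The income-gap ratio divides by q (the poor only): 10.379747 / 20 = 0.519.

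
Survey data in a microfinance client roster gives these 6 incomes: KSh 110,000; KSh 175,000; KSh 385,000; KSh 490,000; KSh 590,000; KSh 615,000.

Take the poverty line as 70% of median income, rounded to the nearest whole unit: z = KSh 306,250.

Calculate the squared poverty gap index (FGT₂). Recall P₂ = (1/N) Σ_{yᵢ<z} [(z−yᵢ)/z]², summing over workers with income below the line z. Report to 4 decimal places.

Below the line: KSh 110,000, KSh 175,000 (q = 2 of N = 6).
Relative gaps: (306250−110000)/306250 = 0.6408; (306250−175000)/306250 = 0.4286.
Squared: 0.4106; 0.1837.
Sum = 0.594319; P₂ = 0.594319 / 6 = 0.0991.

0.0991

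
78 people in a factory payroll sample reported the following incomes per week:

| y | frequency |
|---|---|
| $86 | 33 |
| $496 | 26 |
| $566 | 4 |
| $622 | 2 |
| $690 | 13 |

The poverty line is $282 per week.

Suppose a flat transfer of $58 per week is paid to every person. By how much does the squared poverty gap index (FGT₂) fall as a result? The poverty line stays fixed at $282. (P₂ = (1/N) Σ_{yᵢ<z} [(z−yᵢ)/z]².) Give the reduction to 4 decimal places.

0.1031

Before: below the line — 33×$86; squared poverty gap index (FGT₂) = 0.204378.
After the $58 transfer: below the line — 33×$144; squared poverty gap index (FGT₂) = 0.101316.
Reduction = 0.204378 − 0.101316 = 0.1031.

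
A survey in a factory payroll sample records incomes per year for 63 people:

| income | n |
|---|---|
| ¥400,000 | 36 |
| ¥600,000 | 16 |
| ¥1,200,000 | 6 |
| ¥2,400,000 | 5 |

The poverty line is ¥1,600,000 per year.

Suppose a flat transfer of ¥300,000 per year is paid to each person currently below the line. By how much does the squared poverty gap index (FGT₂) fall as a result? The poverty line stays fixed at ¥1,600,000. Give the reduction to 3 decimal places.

Before: below the line — 36×¥400,000, 16×¥600,000, 6×¥1,200,000; squared poverty gap index (FGT₂) = 0.42659.
After the ¥300,000 transfer: below the line — 36×¥700,000, 16×¥900,000, 6×¥1,500,000; squared poverty gap index (FGT₂) = 0.22979.
Reduction = 0.42659 − 0.22979 = 0.197.

0.197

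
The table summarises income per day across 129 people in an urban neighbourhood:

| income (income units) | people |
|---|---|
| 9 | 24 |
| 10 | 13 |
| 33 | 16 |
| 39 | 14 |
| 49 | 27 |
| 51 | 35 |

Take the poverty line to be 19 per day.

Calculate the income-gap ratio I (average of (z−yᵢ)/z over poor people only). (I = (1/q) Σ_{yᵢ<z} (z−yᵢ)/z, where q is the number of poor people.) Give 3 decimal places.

Below the line: 24×9, 13×10 (q = 37 of N = 129).
Shortfall ratios (z−y)/z: 0.5263 (×24), 0.4737 (×13); sum = 18.789474.
The income-gap ratio divides by q (the poor only): 18.789474 / 37 = 0.508.

0.508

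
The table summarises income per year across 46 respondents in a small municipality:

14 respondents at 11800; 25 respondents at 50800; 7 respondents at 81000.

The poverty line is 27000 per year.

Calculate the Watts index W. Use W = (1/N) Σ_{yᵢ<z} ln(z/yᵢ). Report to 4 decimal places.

0.2519

Incomes under z: 14×11800 (q = 14 of N = 46).
Log shortfalls: ln(27000/11800) = 0.8277 (×14).
W = 11.588323 / 46 = 0.2519.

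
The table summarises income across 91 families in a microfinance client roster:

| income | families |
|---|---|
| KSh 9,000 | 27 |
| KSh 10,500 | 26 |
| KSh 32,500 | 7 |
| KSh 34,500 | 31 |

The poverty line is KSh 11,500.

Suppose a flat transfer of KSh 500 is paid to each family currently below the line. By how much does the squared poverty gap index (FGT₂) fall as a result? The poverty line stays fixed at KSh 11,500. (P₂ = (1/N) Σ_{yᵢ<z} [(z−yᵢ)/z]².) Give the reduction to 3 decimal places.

0.007

Before: below the line — 27×KSh 9,000, 26×KSh 10,500; squared poverty gap index (FGT₂) = 0.01618.
After the KSh 500 transfer: below the line — 27×KSh 9,500, 26×KSh 11,000; squared poverty gap index (FGT₂) = 0.00951.
Reduction = 0.01618 − 0.00951 = 0.007.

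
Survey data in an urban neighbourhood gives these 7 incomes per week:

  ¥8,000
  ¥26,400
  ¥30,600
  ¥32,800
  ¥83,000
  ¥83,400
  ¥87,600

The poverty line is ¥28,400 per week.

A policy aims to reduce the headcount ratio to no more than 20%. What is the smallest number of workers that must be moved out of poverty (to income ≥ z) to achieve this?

1

2 of the 7 workers are poor, so H = 2/7 = 0.286.
A headcount ratio of at most 20% allows at most ⌊0.20 × 7⌋ = 1 poor workers.
So at least 2 − 1 = 1 must be lifted.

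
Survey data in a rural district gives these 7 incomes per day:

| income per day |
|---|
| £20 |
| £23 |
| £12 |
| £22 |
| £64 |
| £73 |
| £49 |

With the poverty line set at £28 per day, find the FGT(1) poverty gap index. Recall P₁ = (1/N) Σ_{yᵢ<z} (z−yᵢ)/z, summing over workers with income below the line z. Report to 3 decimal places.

0.179

Below z: £12, £20, £22, £23 (q = 4 of N = 7).
Gap ratios (z−y)/z: (28−12)/28 = 0.5714; (28−20)/28 = 0.2857; (28−22)/28 = 0.2143; (28−23)/28 = 0.1786.
Sum of shortfalls = 1.250000; P₁ averages over all N: 1.250000 / 7 = 0.179.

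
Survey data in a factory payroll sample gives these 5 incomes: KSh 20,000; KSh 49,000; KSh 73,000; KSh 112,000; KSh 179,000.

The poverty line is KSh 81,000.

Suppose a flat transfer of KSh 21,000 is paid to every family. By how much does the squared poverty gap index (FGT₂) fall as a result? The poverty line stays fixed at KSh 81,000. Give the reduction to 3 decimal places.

0.094

Before: below the line — KSh 20,000, KSh 49,000, KSh 73,000; squared poverty gap index (FGT₂) = 0.14659.
After the KSh 21,000 transfer: below the line — KSh 41,000, KSh 70,000; squared poverty gap index (FGT₂) = 0.05246.
Reduction = 0.14659 − 0.05246 = 0.094.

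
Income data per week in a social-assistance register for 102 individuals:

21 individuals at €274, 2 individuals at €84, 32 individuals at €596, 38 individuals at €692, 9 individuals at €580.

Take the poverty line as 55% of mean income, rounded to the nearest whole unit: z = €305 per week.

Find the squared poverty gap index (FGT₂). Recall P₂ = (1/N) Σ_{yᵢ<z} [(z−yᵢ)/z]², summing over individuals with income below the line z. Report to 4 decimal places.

Incomes under z: 2×€84, 21×€274 (q = 23 of N = 102).
Shortfall ratios: (305−84)/305 = 0.7246 (×2); (305−274)/305 = 0.1016 (×21).
Squared: 0.5250 (×2); 0.0103 (×21).
Sum = 1.267003; P₂ = 1.267003 / 102 = 0.0124.

0.0124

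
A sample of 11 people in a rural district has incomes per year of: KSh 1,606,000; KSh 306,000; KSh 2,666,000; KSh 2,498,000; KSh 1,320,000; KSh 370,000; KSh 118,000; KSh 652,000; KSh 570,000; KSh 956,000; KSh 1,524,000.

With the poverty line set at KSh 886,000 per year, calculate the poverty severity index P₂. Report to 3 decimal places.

0.156

Incomes under z: KSh 118,000, KSh 306,000, KSh 370,000, KSh 570,000, KSh 652,000 (q = 5 of N = 11).
Normalized shortfalls: (886000−118000)/886000 = 0.8668; (886000−306000)/886000 = 0.6546; (886000−370000)/886000 = 0.5824; (886000−570000)/886000 = 0.3567; (886000−652000)/886000 = 0.2641.
Squared: 0.7514; 0.4285; 0.3392; 0.1272; 0.0698.
Sum = 1.716050; P₂ = 1.716050 / 11 = 0.156.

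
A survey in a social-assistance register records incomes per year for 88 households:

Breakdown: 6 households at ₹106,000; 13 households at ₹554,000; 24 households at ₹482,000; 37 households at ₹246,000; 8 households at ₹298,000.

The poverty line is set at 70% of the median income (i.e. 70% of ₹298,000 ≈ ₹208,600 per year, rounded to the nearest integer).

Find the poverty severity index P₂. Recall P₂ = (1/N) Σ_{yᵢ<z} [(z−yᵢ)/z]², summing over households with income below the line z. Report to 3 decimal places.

Incomes under z: 6×₹106,000 (q = 6 of N = 88).
Relative gaps: (208600−106000)/208600 = 0.4919 (×6).
Squared: 0.2419 (×6).
Sum = 1.451501; P₂ = 1.451501 / 88 = 0.016.

0.016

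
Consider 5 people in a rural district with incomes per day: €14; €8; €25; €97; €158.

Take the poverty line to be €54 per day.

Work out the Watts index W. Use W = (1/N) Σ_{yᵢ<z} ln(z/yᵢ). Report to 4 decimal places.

0.8059

Incomes under z: €8, €14, €25 (q = 3 of N = 5).
Log shortfalls: ln(54/8) = 1.9095; ln(54/14) = 1.3499; ln(54/25) = 0.7701.
W = 4.029577 / 5 = 0.8059.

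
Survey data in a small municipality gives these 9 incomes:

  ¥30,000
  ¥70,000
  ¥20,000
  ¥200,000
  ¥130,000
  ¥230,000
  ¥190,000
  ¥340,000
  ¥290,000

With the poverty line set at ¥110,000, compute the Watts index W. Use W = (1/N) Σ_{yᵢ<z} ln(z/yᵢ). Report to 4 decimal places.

0.3840

Below the line: ¥20,000, ¥30,000, ¥70,000 (q = 3 of N = 9).
Log shortfalls: ln(110000/20000) = 1.7047; ln(110000/30000) = 1.2993; ln(110000/70000) = 0.4520.
W = 3.456016 / 9 = 0.3840.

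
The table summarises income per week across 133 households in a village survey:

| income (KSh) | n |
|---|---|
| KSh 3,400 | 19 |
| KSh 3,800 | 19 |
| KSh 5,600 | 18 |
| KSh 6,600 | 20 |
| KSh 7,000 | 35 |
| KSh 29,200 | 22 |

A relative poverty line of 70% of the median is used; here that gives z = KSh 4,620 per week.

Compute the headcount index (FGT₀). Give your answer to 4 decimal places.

0.2857

38 of the 133 households have income below KSh 4,620.
H = 38/133 = 0.2857.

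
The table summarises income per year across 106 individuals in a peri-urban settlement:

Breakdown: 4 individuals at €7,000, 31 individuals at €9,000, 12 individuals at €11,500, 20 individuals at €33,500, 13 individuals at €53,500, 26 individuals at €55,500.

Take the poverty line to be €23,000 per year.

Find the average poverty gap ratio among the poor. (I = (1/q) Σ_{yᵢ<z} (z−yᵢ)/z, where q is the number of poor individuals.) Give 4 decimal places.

0.5883

Below z: 4×€7,000, 31×€9,000, 12×€11,500 (q = 47 of N = 106).
Relative gaps: 0.6957 (×4), 0.6087 (×31), 0.5000 (×12); sum = 27.652174.
I averages over the q = 47 poor units only: 27.652174 / 47 = 0.5883.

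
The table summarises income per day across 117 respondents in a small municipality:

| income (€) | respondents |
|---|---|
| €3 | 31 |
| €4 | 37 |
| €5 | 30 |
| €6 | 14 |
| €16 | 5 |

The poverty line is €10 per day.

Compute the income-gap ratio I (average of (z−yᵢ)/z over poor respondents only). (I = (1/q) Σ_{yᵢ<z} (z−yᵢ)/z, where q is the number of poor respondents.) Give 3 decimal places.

0.576

Below z: 31×€3, 37×€4, 30×€5, 14×€6 (q = 112 of N = 117).
Shortfall ratios (z−y)/z: 0.7000 (×31), 0.6000 (×37), 0.5000 (×30), 0.4000 (×14); sum = 64.500000.
The income-gap ratio divides by q (the poor only): 64.500000 / 112 = 0.576.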